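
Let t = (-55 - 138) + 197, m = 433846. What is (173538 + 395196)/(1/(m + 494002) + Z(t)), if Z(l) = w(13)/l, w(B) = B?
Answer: 175899568144/1005169 ≈ 1.7500e+5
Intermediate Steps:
t = 4 (t = -193 + 197 = 4)
Z(l) = 13/l
(173538 + 395196)/(1/(m + 494002) + Z(t)) = (173538 + 395196)/(1/(433846 + 494002) + 13/4) = 568734/(1/927848 + 13*(¼)) = 568734/(1/927848 + 13/4) = 568734/(3015507/927848) = 568734*(927848/3015507) = 175899568144/1005169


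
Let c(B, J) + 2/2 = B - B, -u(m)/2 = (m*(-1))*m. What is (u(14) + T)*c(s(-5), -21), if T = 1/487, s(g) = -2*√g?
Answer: -190905/487 ≈ -392.00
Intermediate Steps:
u(m) = 2*m² (u(m) = -2*m*(-1)*m = -2*(-m)*m = -(-2)*m² = 2*m²)
c(B, J) = -1 (c(B, J) = -1 + (B - B) = -1 + 0 = -1)
T = 1/487 ≈ 0.0020534
(u(14) + T)*c(s(-5), -21) = (2*14² + 1/487)*(-1) = (2*196 + 1/487)*(-1) = (392 + 1/487)*(-1) = (190905/487)*(-1) = -190905/487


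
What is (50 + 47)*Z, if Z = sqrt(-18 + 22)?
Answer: 194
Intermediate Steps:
Z = 2 (Z = sqrt(4) = 2)
(50 + 47)*Z = (50 + 47)*2 = 97*2 = 194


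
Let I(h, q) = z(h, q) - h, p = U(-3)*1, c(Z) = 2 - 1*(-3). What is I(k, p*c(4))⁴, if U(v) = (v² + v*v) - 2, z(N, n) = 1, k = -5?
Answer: 1296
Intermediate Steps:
U(v) = -2 + 2*v² (U(v) = (v² + v²) - 2 = 2*v² - 2 = -2 + 2*v²)
c(Z) = 5 (c(Z) = 2 + 3 = 5)
p = 16 (p = (-2 + 2*(-3)²)*1 = (-2 + 2*9)*1 = (-2 + 18)*1 = 16*1 = 16)
I(h, q) = 1 - h
I(k, p*c(4))⁴ = (1 - 1*(-5))⁴ = (1 + 5)⁴ = 6⁴ = 1296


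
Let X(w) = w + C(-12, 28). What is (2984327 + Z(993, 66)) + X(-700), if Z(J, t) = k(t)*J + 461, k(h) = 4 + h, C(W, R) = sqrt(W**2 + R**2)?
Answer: 3053598 + 4*sqrt(58) ≈ 3.0536e+6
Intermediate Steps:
C(W, R) = sqrt(R**2 + W**2)
X(w) = w + 4*sqrt(58) (X(w) = w + sqrt(28**2 + (-12)**2) = w + sqrt(784 + 144) = w + sqrt(928) = w + 4*sqrt(58))
Z(J, t) = 461 + J*(4 + t) (Z(J, t) = (4 + t)*J + 461 = J*(4 + t) + 461 = 461 + J*(4 + t))
(2984327 + Z(993, 66)) + X(-700) = (2984327 + (461 + 993*(4 + 66))) + (-700 + 4*sqrt(58)) = (2984327 + (461 + 993*70)) + (-700 + 4*sqrt(58)) = (2984327 + (461 + 69510)) + (-700 + 4*sqrt(58)) = (2984327 + 69971) + (-700 + 4*sqrt(58)) = 3054298 + (-700 + 4*sqrt(58)) = 3053598 + 4*sqrt(58)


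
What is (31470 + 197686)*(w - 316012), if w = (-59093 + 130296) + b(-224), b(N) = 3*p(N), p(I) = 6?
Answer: -56095326396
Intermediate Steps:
b(N) = 18 (b(N) = 3*6 = 18)
w = 71221 (w = (-59093 + 130296) + 18 = 71203 + 18 = 71221)
(31470 + 197686)*(w - 316012) = (31470 + 197686)*(71221 - 316012) = 229156*(-244791) = -56095326396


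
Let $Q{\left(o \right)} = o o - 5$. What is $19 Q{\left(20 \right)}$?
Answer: $7505$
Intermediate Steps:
$Q{\left(o \right)} = -5 + o^{2}$ ($Q{\left(o \right)} = o^{2} - 5 = -5 + o^{2}$)
$19 Q{\left(20 \right)} = 19 \left(-5 + 20^{2}\right) = 19 \left(-5 + 400\right) = 19 \cdot 395 = 7505$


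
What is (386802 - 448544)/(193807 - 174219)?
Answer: -30871/9794 ≈ -3.1520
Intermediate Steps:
(386802 - 448544)/(193807 - 174219) = -61742/19588 = -61742*1/19588 = -30871/9794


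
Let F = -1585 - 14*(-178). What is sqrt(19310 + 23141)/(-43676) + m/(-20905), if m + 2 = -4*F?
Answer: 726/4181 - sqrt(42451)/43676 ≈ 0.16893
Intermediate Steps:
F = 907 (F = -1585 - 1*(-2492) = -1585 + 2492 = 907)
m = -3630 (m = -2 - 4*907 = -2 - 3628 = -3630)
sqrt(19310 + 23141)/(-43676) + m/(-20905) = sqrt(19310 + 23141)/(-43676) - 3630/(-20905) = sqrt(42451)*(-1/43676) - 3630*(-1/20905) = -sqrt(42451)/43676 + 726/4181 = 726/4181 - sqrt(42451)/43676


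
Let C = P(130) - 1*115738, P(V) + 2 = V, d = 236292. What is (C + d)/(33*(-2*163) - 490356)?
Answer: -60341/250557 ≈ -0.24083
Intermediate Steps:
P(V) = -2 + V
C = -115610 (C = (-2 + 130) - 1*115738 = 128 - 115738 = -115610)
(C + d)/(33*(-2*163) - 490356) = (-115610 + 236292)/(33*(-2*163) - 490356) = 120682/(33*(-326) - 490356) = 120682/(-10758 - 490356) = 120682/(-501114) = 120682*(-1/501114) = -60341/250557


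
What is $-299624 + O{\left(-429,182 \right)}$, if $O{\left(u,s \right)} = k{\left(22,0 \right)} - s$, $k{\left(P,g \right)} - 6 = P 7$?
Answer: $-299646$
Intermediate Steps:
$k{\left(P,g \right)} = 6 + 7 P$ ($k{\left(P,g \right)} = 6 + P 7 = 6 + 7 P$)
$O{\left(u,s \right)} = 160 - s$ ($O{\left(u,s \right)} = \left(6 + 7 \cdot 22\right) - s = \left(6 + 154\right) - s = 160 - s$)
$-299624 + O{\left(-429,182 \right)} = -299624 + \left(160 - 182\right) = -299624 - 22 = -299646$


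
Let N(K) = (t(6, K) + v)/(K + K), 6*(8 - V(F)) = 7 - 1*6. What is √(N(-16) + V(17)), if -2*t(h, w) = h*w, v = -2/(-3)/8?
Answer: √14586/48 ≈ 2.5161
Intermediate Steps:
v = 1/12 (v = -2*(-⅓)*(⅛) = (⅔)*(⅛) = 1/12 ≈ 0.083333)
t(h, w) = -h*w/2
V(F) = 47/6 (V(F) = 8 - (7 - 1*6)/6 = 8 - (7 - 6)/6 = 8 - ⅙*1 = 8 - ⅙ = 47/6)
N(K) = (1/12 - 3*K)/(2*K) (N(K) = (-½*6*K + 1/12)/(K + K) = (-3*K + 1/12)/((2*K)) = (1/12 - 3*K)*(1/(2*K)) = (1/12 - 3*K)/(2*K))
√(N(-16) + V(17)) = √((1/24)*(1 - 36*(-16))/(-16) + 47/6) = √((1/24)*(-1/16)*(1 + 576) + 47/6) = √((1/24)*(-1/16)*577 + 47/6) = √(-577/384 + 47/6) = √(2431/384) = √14586/48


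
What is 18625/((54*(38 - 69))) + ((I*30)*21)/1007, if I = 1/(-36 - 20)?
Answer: -37548415/3371436 ≈ -11.137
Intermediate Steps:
I = -1/56 (I = 1/(-56) = -1/56 ≈ -0.017857)
18625/((54*(38 - 69))) + ((I*30)*21)/1007 = 18625/((54*(38 - 69))) + (-1/56*30*21)/1007 = 18625/((54*(-31))) - 15/28*21*(1/1007) = 18625/(-1674) - 45/4*1/1007 = 18625*(-1/1674) - 45/4028 = -18625/1674 - 45/4028 = -37548415/3371436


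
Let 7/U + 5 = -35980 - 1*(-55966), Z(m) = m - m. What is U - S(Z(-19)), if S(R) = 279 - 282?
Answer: 59950/19981 ≈ 3.0004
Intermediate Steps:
Z(m) = 0
S(R) = -3
U = 7/19981 (U = 7/(-5 + (-35980 - 1*(-55966))) = 7/(-5 + (-35980 + 55966)) = 7/(-5 + 19986) = 7/19981 ≈ 0.00035033)
U - S(Z(-19)) = 7/19981 - 1*(-3) = 7/19981 + 3 = 59950/19981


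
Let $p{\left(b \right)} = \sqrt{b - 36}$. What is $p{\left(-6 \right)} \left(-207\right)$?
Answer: $- 207 i \sqrt{42} \approx - 1341.5 i$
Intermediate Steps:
$p{\left(b \right)} = \sqrt{-36 + b}$
$p{\left(-6 \right)} \left(-207\right) = \sqrt{-36 - 6} \left(-207\right) = \sqrt{-42} \left(-207\right) = i \sqrt{42} \left(-207\right) = - 207 i \sqrt{42}$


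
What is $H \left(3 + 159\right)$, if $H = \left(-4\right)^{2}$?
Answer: $2592$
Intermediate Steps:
$H = 16$
$H \left(3 + 159\right) = 16 \left(3 + 159\right) = 16 \cdot 162 = 2592$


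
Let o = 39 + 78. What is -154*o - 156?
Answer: -18174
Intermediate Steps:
o = 117
-154*o - 156 = -154*117 - 156 = -18018 - 156 = -18174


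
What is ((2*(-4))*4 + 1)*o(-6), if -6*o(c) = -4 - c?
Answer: 31/3 ≈ 10.333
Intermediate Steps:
o(c) = 2/3 + c/6 (o(c) = -(-4 - c)/6 = 2/3 + c/6)
((2*(-4))*4 + 1)*o(-6) = ((2*(-4))*4 + 1)*(2/3 + (1/6)*(-6)) = (-8*4 + 1)*(2/3 - 1) = (-32 + 1)*(-1/3) = -31*(-1/3) = 31/3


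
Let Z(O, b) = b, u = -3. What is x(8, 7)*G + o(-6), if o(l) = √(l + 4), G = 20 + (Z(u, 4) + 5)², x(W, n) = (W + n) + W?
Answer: 2323 + I*√2 ≈ 2323.0 + 1.4142*I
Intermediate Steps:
x(W, n) = n + 2*W
G = 101 (G = 20 + (4 + 5)² = 20 + 9² = 20 + 81 = 101)
o(l) = √(4 + l)
x(8, 7)*G + o(-6) = (7 + 2*8)*101 + √(4 - 6) = (7 + 16)*101 + √(-2) = 23*101 + I*√2 = 2323 + I*√2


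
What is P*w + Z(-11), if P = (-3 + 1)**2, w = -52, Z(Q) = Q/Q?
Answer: -207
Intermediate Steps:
Z(Q) = 1
P = 4 (P = (-2)**2 = 4)
P*w + Z(-11) = 4*(-52) + 1 = -208 + 1 = -207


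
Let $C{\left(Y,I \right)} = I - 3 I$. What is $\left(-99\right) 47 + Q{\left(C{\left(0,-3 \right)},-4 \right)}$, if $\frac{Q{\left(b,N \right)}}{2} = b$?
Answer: $-4641$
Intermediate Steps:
$C{\left(Y,I \right)} = - 2 I$
$Q{\left(b,N \right)} = 2 b$
$\left(-99\right) 47 + Q{\left(C{\left(0,-3 \right)},-4 \right)} = \left(-99\right) 47 + 2 \left(\left(-2\right) \left(-3\right)\right) = -4653 + 2 \cdot 6 = -4653 + 12 = -4641$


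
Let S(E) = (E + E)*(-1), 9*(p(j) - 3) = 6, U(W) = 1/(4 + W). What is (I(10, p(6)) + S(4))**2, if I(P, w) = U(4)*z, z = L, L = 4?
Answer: 225/4 ≈ 56.250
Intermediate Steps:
p(j) = 11/3 (p(j) = 3 + (1/9)*6 = 3 + 2/3 = 11/3)
S(E) = -2*E (S(E) = (2*E)*(-1) = -2*E)
z = 4
I(P, w) = 1/2 (I(P, w) = 4/(4 + 4) = 4/8 = (1/8)*4 = 1/2)
(I(10, p(6)) + S(4))**2 = (1/2 - 2*4)**2 = (1/2 - 8)**2 = (-15/2)**2 = 225/4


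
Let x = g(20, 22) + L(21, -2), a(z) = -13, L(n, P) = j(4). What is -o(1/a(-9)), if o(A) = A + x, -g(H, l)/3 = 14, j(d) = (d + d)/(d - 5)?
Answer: 651/13 ≈ 50.077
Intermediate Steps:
j(d) = 2*d/(-5 + d) (j(d) = (2*d)/(-5 + d) = 2*d/(-5 + d))
L(n, P) = -8 (L(n, P) = 2*4/(-5 + 4) = 2*4/(-1) = 2*4*(-1) = -8)
g(H, l) = -42 (g(H, l) = -3*14 = -42)
x = -50 (x = -42 - 8 = -50)
o(A) = -50 + A (o(A) = A - 50 = -50 + A)
-o(1/a(-9)) = -(-50 + 1/(-13)) = -(-50 - 1/13) = -1*(-651/13) = 651/13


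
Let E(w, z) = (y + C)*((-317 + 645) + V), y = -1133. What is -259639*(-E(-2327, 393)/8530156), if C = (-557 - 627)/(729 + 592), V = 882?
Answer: -235288908273815/5634168038 ≈ -41761.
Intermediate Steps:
C = -1184/1321 ≈ -0.89629
E(w, z) = -1812431170/1321 (E(w, z) = (-1133 - 1184/1321)*((-317 + 645) + 882) = -1497877*(328 + 882)/1321 = -1497877/1321*1210 = -1812431170/1321)
-259639*(-E(-2327, 393)/8530156) = -259639/((-8530156/(-1812431170/1321))) = -259639/((-8530156*(-1321/1812431170))) = -259639/5634168038/906215585 = -259639*906215585/5634168038 = -235288908273815/5634168038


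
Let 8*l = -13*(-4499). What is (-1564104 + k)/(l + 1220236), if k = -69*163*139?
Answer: -25019496/9820375 ≈ -2.5477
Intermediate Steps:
k = -1563333 (k = -11247*139 = -1563333)
l = 58487/8 (l = (-13*(-4499))/8 = (1/8)*58487 = 58487/8 ≈ 7310.9)
(-1564104 + k)/(l + 1220236) = (-1564104 - 1563333)/(58487/8 + 1220236) = -3127437/9820375/8 = -3127437*8/9820375 = -25019496/9820375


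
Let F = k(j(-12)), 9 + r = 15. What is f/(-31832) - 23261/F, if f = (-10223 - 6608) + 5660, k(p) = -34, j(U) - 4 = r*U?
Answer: 370411983/541144 ≈ 684.50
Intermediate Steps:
r = 6 (r = -9 + 15 = 6)
j(U) = 4 + 6*U
f = -11171 (f = -16831 + 5660 = -11171)
F = -34
f/(-31832) - 23261/F = -11171/(-31832) - 23261/(-34) = -11171*(-1/31832) - 23261*(-1/34) = 11171/31832 + 23261/34 = 370411983/541144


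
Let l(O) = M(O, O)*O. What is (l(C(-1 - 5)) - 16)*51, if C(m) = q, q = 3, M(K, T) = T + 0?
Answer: -357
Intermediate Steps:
M(K, T) = T
C(m) = 3
l(O) = O² (l(O) = O*O = O²)
(l(C(-1 - 5)) - 16)*51 = (3² - 16)*51 = (9 - 16)*51 = -7*51 = -357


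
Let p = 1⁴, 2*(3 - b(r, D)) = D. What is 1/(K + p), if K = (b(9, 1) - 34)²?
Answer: 4/3973 ≈ 0.0010068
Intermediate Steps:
b(r, D) = 3 - D/2
p = 1
K = 3969/4 (K = ((3 - ½*1) - 34)² = ((3 - ½) - 34)² = (5/2 - 34)² = (-63/2)² = 3969/4 ≈ 992.25)
1/(K + p) = 1/(3969/4 + 1) = 1/(3973/4) = 4/3973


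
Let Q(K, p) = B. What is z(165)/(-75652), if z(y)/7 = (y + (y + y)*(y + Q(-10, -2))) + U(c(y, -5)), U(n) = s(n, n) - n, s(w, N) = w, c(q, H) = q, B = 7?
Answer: -398475/75652 ≈ -5.2672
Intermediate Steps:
Q(K, p) = 7
U(n) = 0 (U(n) = n - n = 0)
z(y) = 7*y + 14*y*(7 + y) (z(y) = 7*((y + (y + y)*(y + 7)) + 0) = 7*((y + (2*y)*(7 + y)) + 0) = 7*((y + 2*y*(7 + y)) + 0) = 7*(y + 2*y*(7 + y)) = 7*y + 14*y*(7 + y))
z(165)/(-75652) = (7*165*(15 + 2*165))/(-75652) = (7*165*(15 + 330))*(-1/75652) = (7*165*345)*(-1/75652) = 398475*(-1/75652) = -398475/75652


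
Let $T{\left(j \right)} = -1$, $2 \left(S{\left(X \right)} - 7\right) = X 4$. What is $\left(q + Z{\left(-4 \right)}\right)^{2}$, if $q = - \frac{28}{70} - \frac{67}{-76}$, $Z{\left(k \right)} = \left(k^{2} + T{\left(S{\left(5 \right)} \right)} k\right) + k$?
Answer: $\frac{39225169}{144400} \approx 271.64$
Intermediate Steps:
$S{\left(X \right)} = 7 + 2 X$ ($S{\left(X \right)} = 7 + \frac{X 4}{2} = 7 + \frac{4 X}{2} = 7 + 2 X$)
$Z{\left(k \right)} = k^{2}$ ($Z{\left(k \right)} = \left(k^{2} - k\right) + k = k^{2}$)
$q = \frac{183}{380}$ ($q = \left(-28\right) \frac{1}{70} - - \frac{67}{76} = - \frac{2}{5} + \frac{67}{76} = \frac{183}{380} \approx 0.48158$)
$\left(q + Z{\left(-4 \right)}\right)^{2} = \left(\frac{183}{380} + \left(-4\right)^{2}\right)^{2} = \left(\frac{183}{380} + 16\right)^{2} = \left(\frac{6263}{380}\right)^{2} = \frac{39225169}{144400}$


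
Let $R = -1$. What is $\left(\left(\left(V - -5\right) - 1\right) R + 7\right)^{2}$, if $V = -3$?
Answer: $36$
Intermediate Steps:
$\left(\left(\left(V - -5\right) - 1\right) R + 7\right)^{2} = \left(\left(\left(-3 - -5\right) - 1\right) \left(-1\right) + 7\right)^{2} = \left(\left(\left(-3 + 5\right) - 1\right) \left(-1\right) + 7\right)^{2} = \left(\left(2 - 1\right) \left(-1\right) + 7\right)^{2} = \left(1 \left(-1\right) + 7\right)^{2} = \left(-1 + 7\right)^{2} = 6^{2} = 36$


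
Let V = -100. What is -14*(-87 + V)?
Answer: 2618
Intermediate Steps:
-14*(-87 + V) = -14*(-87 - 100) = -14*(-187) = 2618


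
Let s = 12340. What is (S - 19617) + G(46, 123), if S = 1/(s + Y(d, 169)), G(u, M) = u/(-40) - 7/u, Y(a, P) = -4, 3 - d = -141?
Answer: -27831308081/1418640 ≈ -19618.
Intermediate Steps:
d = 144 (d = 3 - 1*(-141) = 3 + 141 = 144)
G(u, M) = -7/u - u/40 (G(u, M) = u*(-1/40) - 7/u = -u/40 - 7/u = -7/u - u/40)
S = 1/12336 (S = 1/(12340 - 4) = 1/12336 ≈ 8.1064e-5)
(S - 19617) + G(46, 123) = (1/12336 - 19617) + (-7/46 - 1/40*46) = -241995311/12336 + (-7*1/46 - 23/20) = -241995311/12336 + (-7/46 - 23/20) = -241995311/12336 - 599/460 = -27831308081/1418640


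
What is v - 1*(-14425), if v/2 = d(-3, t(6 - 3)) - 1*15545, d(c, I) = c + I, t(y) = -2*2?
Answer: -16679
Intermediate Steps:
t(y) = -4
d(c, I) = I + c
v = -31104 (v = 2*((-4 - 3) - 1*15545) = 2*(-7 - 15545) = 2*(-15552) = -31104)
v - 1*(-14425) = -31104 - 1*(-14425) = -31104 + 14425 = -16679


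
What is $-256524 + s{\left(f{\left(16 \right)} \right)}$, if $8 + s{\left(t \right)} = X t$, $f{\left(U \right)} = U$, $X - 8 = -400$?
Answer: $-262804$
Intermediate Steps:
$X = -392$ ($X = 8 - 400 = -392$)
$s{\left(t \right)} = -8 - 392 t$
$-256524 + s{\left(f{\left(16 \right)} \right)} = -256524 - 6280 = -262804$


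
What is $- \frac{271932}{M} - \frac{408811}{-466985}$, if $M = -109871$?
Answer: $\frac{171390467}{51154645} \approx 3.3504$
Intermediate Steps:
$- \frac{271932}{M} - \frac{408811}{-466985} = - \frac{271932}{-109871} - \frac{408811}{-466985} = \left(-271932\right) \left(- \frac{1}{109871}\right) - - \frac{6929}{7915} = \frac{15996}{6463} + \frac{6929}{7915} = \frac{171390467}{51154645}$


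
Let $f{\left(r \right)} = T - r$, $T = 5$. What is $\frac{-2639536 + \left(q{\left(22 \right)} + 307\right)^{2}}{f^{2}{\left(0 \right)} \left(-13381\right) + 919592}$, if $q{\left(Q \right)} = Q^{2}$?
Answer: $- \frac{2013855}{585067} \approx -3.4421$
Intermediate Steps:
$f{\left(r \right)} = 5 - r$
$\frac{-2639536 + \left(q{\left(22 \right)} + 307\right)^{2}}{f^{2}{\left(0 \right)} \left(-13381\right) + 919592} = \frac{-2639536 + \left(22^{2} + 307\right)^{2}}{\left(5 - 0\right)^{2} \left(-13381\right) + 919592} = \frac{-2639536 + \left(484 + 307\right)^{2}}{\left(5 + 0\right)^{2} \left(-13381\right) + 919592} = \frac{-2639536 + 791^{2}}{5^{2} \left(-13381\right) + 919592} = \frac{-2639536 + 625681}{25 \left(-13381\right) + 919592} = - \frac{2013855}{-334525 + 919592} = - \frac{2013855}{585067}$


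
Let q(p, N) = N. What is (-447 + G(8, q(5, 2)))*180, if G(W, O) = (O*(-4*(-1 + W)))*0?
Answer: -80460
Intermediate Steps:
G(W, O) = 0 (G(W, O) = (O*(4 - 4*W))*0 = 0)
(-447 + G(8, q(5, 2)))*180 = (-447 + 0)*180 = -447*180 = -80460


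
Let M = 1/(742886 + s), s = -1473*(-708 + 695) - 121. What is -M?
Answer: -1/761914 ≈ -1.3125e-6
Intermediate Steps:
s = 19028 (s = -1473*(-13) - 121 = 19149 - 121 = 19028)
M = 1/761914 (M = 1/(742886 + 19028) = 1/761914 ≈ 1.3125e-6)
-M = -1*1/761914 = -1/761914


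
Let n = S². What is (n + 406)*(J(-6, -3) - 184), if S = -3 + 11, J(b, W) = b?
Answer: -89300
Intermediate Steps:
S = 8
n = 64 (n = 8² = 64)
(n + 406)*(J(-6, -3) - 184) = (64 + 406)*(-6 - 184) = 470*(-190) = -89300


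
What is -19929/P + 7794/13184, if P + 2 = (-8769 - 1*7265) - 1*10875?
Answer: 236244135/177397312 ≈ 1.3317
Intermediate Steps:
P = -26911 (P = -2 + ((-8769 - 1*7265) - 1*10875) = -2 + ((-8769 - 7265) - 10875) = -2 + (-16034 - 10875) = -2 - 26909 = -26911)
-19929/P + 7794/13184 = -19929/(-26911) + 7794/13184 = -19929*(-1/26911) + 7794*(1/13184) = 19929/26911 + 3897/6592 = 236244135/177397312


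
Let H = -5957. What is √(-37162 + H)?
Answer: 3*I*√4791 ≈ 207.65*I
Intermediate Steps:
√(-37162 + H) = √(-37162 - 5957) = √(-43119) = 3*I*√4791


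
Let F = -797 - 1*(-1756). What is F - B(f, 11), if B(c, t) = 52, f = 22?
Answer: 907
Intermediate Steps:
F = 959 (F = -797 + 1756 = 959)
F - B(f, 11) = 959 - 1*52 = 959 - 52 = 907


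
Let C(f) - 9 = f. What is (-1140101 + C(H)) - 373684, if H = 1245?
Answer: -1512531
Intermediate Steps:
C(f) = 9 + f
(-1140101 + C(H)) - 373684 = (-1140101 + (9 + 1245)) - 373684 = (-1140101 + 1254) - 373684 = -1138847 - 373684 = -1512531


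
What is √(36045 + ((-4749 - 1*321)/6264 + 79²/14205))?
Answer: √24466904940985295/823890 ≈ 189.85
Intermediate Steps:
√(36045 + ((-4749 - 1*321)/6264 + 79²/14205)) = √(36045 + ((-4749 - 321)*(1/6264) + 6241*(1/14205))) = √(36045 + (-5070*1/6264 + 6241/14205)) = √(36045 + (-845/1044 + 6241/14205)) = √(36045 - 1829207/4943340) = √(178180861093/4943340) = √24466904940985295/823890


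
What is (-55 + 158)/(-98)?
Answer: -103/98 ≈ -1.0510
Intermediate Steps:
(-55 + 158)/(-98) = 103*(-1/98) = -103/98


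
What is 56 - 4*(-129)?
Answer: 572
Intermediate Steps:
56 - 4*(-129) = 56 + 516 = 572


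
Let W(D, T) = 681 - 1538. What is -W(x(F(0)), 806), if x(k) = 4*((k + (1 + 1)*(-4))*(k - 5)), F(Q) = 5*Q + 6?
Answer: 857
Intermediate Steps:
F(Q) = 6 + 5*Q
x(k) = 4*(-8 + k)*(-5 + k) (x(k) = 4*((k + 2*(-4))*(-5 + k)) = 4*((k - 8)*(-5 + k)) = 4*((-8 + k)*(-5 + k)) = 4*(-8 + k)*(-5 + k))
W(D, T) = -857
-W(x(F(0)), 806) = -1*(-857) = 857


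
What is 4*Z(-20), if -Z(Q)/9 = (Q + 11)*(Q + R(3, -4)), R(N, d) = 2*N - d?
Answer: -3240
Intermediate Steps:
R(N, d) = -d + 2*N
Z(Q) = -9*(10 + Q)*(11 + Q) (Z(Q) = -9*(Q + 11)*(Q + (-1*(-4) + 2*3)) = -9*(11 + Q)*(Q + (4 + 6)) = -9*(11 + Q)*(Q + 10) = -9*(11 + Q)*(10 + Q) = -9*(10 + Q)*(11 + Q))
4*Z(-20) = 4*(-990 - 189*(-20) - 9*(-20)²) = 4*(-990 + 3780 - 9*400) = 4*(-990 + 3780 - 3600) = 4*(-810) = -3240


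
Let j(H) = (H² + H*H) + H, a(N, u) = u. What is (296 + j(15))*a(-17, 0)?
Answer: 0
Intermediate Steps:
j(H) = H + 2*H² (j(H) = (H² + H²) + H = 2*H² + H = H + 2*H²)
(296 + j(15))*a(-17, 0) = (296 + 15*(1 + 2*15))*0 = (296 + 15*(1 + 30))*0 = (296 + 15*31)*0 = (296 + 465)*0 = 761*0 = 0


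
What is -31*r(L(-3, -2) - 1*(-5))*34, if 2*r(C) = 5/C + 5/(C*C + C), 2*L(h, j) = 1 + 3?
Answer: -23715/56 ≈ -423.48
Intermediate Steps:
L(h, j) = 2 (L(h, j) = (1 + 3)/2 = (½)*4 = 2)
r(C) = 5/(2*C) + 5/(2*(C + C²)) (r(C) = (5/C + 5/(C*C + C))/2 = (5/C + 5/(C² + C))/2 = (5/C + 5/(C + C²))/2 = 5/(2*C) + 5/(2*(C + C²)))
-31*r(L(-3, -2) - 1*(-5))*34 = -155*(2 + (2 - 1*(-5)))/(2*(2 - 1*(-5))*(1 + (2 - 1*(-5))))*34 = -155*(2 + (2 + 5))/(2*(2 + 5)*(1 + (2 + 5)))*34 = -155*(2 + 7)/(2*7*(1 + 7))*34 = -155*9/(2*7*8)*34 = -31*45/112*34 = -1395/112*34 = -23715/56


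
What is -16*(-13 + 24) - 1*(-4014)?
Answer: 3838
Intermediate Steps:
-16*(-13 + 24) - 1*(-4014) = -16*11 + 4014 = -176 + 4014 = 3838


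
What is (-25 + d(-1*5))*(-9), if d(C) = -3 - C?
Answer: 207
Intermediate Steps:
(-25 + d(-1*5))*(-9) = (-25 + (-3 - (-1)*5))*(-9) = (-25 + (-3 - 1*(-5)))*(-9) = (-25 + (-3 + 5))*(-9) = (-25 + 2)*(-9) = -23*(-9) = 207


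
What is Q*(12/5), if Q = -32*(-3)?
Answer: 1152/5 ≈ 230.40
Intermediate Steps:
Q = 96
Q*(12/5) = 96*(12/5) = 1152/5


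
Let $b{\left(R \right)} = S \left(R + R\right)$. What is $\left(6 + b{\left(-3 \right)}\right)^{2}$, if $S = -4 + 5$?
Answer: $0$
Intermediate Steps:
$S = 1$
$b{\left(R \right)} = 2 R$ ($b{\left(R \right)} = 1 \left(R + R\right) = 1 \cdot 2 R = 2 R$)
$\left(6 + b{\left(-3 \right)}\right)^{2} = \left(6 + 2 \left(-3\right)\right)^{2} = \left(6 - 6\right)^{2} = 0^{2} = 0$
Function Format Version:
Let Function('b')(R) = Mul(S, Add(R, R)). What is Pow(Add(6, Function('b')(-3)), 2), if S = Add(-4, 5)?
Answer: 0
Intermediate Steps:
S = 1
Function('b')(R) = Mul(2, R) (Function('b')(R) = Mul(1, Add(R, R)) = Mul(1, Mul(2, R)) = Mul(2, R))
Pow(Add(6, Function('b')(-3)), 2) = Pow(Add(6, Mul(2, -3)), 2) = Pow(Add(6, -6), 2) = Pow(0, 2) = 0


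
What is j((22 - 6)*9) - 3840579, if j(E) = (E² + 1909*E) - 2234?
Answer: -3547181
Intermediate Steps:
j(E) = -2234 + E² + 1909*E
j((22 - 6)*9) - 3840579 = (-2234 + ((22 - 6)*9)² + 1909*((22 - 6)*9)) - 3840579 = (-2234 + (16*9)² + 1909*(16*9)) - 3840579 = (-2234 + 144² + 1909*144) - 3840579 = (-2234 + 20736 + 274896) - 3840579 = 293398 - 3840579 = -3547181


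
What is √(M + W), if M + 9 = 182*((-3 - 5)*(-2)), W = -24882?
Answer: I*√21979 ≈ 148.25*I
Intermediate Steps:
M = 2903 (M = -9 + 182*((-3 - 5)*(-2)) = -9 + 182*(-8*(-2)) = -9 + 182*16 = -9 + 2912 = 2903)
√(M + W) = √(2903 - 24882) = √(-21979) = I*√21979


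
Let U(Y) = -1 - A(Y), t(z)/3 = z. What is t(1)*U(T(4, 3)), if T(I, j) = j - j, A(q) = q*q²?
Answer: -3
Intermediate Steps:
t(z) = 3*z
A(q) = q³
T(I, j) = 0
U(Y) = -1 - Y³
t(1)*U(T(4, 3)) = (3*1)*(-1 - 1*0³) = 3*(-1 - 1*0) = 3*(-1 + 0) = 3*(-1) = -3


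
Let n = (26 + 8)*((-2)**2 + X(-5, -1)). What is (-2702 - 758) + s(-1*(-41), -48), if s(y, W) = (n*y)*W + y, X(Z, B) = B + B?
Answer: -137243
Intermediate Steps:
X(Z, B) = 2*B
n = 68 (n = (26 + 8)*((-2)**2 + 2*(-1)) = 34*(4 - 2) = 34*2 = 68)
s(y, W) = y + 68*W*y (s(y, W) = (68*y)*W + y = 68*W*y + y = y + 68*W*y)
(-2702 - 758) + s(-1*(-41), -48) = (-2702 - 758) + (-1*(-41))*(1 + 68*(-48)) = -3460 + 41*(1 - 3264) = -3460 + 41*(-3263) = -3460 - 133783 = -137243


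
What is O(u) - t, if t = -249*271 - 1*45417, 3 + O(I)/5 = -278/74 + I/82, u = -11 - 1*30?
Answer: 8351619/74 ≈ 1.1286e+5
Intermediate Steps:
u = -41 (u = -11 - 30 = -41)
O(I) = -1250/37 + 5*I/82 (O(I) = -15 + 5*(-278/74 + I/82) = -15 + 5*(-278*1/74 + I*(1/82)) = -15 + 5*(-139/37 + I/82) = -15 + (-695/37 + 5*I/82) = -1250/37 + 5*I/82)
t = -112896 (t = -67479 - 45417 = -112896)
O(u) - t = (-1250/37 + (5/82)*(-41)) - 1*(-112896) = (-1250/37 - 5/2) + 112896 = -2685/74 + 112896 = 8351619/74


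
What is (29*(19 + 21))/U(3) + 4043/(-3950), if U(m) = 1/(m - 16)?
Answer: -59570043/3950 ≈ -15081.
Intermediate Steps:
U(m) = 1/(-16 + m)
(29*(19 + 21))/U(3) + 4043/(-3950) = (29*(19 + 21))/(1/(-16 + 3)) + 4043/(-3950) = (29*40)/(1/(-13)) + 4043*(-1/3950) = 1160/(-1/13) - 4043/3950 = 1160*(-13) - 4043/3950 = -15080 - 4043/3950 = -59570043/3950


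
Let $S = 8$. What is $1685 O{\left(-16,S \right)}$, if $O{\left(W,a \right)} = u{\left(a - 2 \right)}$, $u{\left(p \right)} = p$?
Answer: $10110$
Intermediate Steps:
$O{\left(W,a \right)} = -2 + a$ ($O{\left(W,a \right)} = a - 2 = -2 + a$)
$1685 O{\left(-16,S \right)} = 1685 \left(-2 + 8\right) = 1685 \cdot 6 = 10110$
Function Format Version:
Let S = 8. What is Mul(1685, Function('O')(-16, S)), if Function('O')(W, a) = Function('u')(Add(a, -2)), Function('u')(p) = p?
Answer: 10110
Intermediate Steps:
Function('O')(W, a) = Add(-2, a) (Function('O')(W, a) = Add(a, -2) = Add(-2, a))
Mul(1685, Function('O')(-16, S)) = Mul(1685, Add(-2, 8)) = Mul(1685, 6) = 10110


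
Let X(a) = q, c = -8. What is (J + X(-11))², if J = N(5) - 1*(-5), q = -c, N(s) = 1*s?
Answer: 324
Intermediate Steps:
N(s) = s
q = 8 (q = -1*(-8) = 8)
X(a) = 8
J = 10 (J = 5 - 1*(-5) = 5 + 5 = 10)
(J + X(-11))² = (10 + 8)² = 18² = 324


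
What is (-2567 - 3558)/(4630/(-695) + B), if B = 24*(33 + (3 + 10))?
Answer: -24325/4358 ≈ -5.5817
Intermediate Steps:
B = 1104 (B = 24*(33 + 13) = 24*46 = 1104)
(-2567 - 3558)/(4630/(-695) + B) = (-2567 - 3558)/(4630/(-695) + 1104) = -6125/(4630*(-1/695) + 1104) = -6125/(-926/139 + 1104) = -6125/152530/139 = -6125*139/152530 = -24325/4358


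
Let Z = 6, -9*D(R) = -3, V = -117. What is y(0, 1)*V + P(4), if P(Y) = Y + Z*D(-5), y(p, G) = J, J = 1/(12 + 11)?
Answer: 21/23 ≈ 0.91304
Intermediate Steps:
D(R) = 1/3 (D(R) = -1/9*(-3) = 1/3)
J = 1/23 ≈ 0.043478
y(p, G) = 1/23
P(Y) = 2 + Y (P(Y) = Y + 6*(1/3) = Y + 2 = 2 + Y)
y(0, 1)*V + P(4) = (1/23)*(-117) + (2 + 4) = -117/23 + 6 = 21/23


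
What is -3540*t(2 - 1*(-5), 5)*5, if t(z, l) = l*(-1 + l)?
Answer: -354000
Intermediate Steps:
-3540*t(2 - 1*(-5), 5)*5 = -3540*5*(-1 + 5)*5 = -3540*5*4*5 = -70800*5 = -3540*100 = -354000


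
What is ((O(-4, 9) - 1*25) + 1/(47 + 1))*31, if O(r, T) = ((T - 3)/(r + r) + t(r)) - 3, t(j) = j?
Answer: -48701/48 ≈ -1014.6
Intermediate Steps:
O(r, T) = -3 + r + (-3 + T)/(2*r) (O(r, T) = ((T - 3)/(r + r) + r) - 3 = ((-3 + T)/((2*r)) + r) - 3 = ((-3 + T)*(1/(2*r)) + r) - 3 = ((-3 + T)/(2*r) + r) - 3 = (r + (-3 + T)/(2*r)) - 3 = -3 + r + (-3 + T)/(2*r))
((O(-4, 9) - 1*25) + 1/(47 + 1))*31 = (((1/2)*(-3 + 9 + 2*(-4)*(-3 - 4))/(-4) - 1*25) + 1/(47 + 1))*31 = (((1/2)*(-1/4)*(-3 + 9 + 2*(-4)*(-7)) - 25) + 1/48)*31 = (((1/2)*(-1/4)*(-3 + 9 + 56) - 25) + 1/48)*31 = (((1/2)*(-1/4)*62 - 25) + 1/48)*31 = ((-31/4 - 25) + 1/48)*31 = (-131/4 + 1/48)*31 = -1571/48*31 = -48701/48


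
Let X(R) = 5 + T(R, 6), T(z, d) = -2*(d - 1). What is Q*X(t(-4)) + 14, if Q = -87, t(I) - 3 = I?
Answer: 449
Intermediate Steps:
T(z, d) = 2 - 2*d (T(z, d) = -2*(-1 + d) = 2 - 2*d)
t(I) = 3 + I
X(R) = -5 (X(R) = 5 + (2 - 2*6) = 5 + (2 - 12) = 5 - 10 = -5)
Q*X(t(-4)) + 14 = -87*(-5) + 14 = 435 + 14 = 449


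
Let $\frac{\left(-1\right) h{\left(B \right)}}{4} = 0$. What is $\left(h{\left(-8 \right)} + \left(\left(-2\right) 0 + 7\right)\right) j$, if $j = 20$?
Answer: $140$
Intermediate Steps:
$h{\left(B \right)} = 0$ ($h{\left(B \right)} = \left(-4\right) 0 = 0$)
$\left(h{\left(-8 \right)} + \left(\left(-2\right) 0 + 7\right)\right) j = \left(0 + \left(\left(-2\right) 0 + 7\right)\right) 20 = \left(0 + \left(0 + 7\right)\right) 20 = \left(0 + 7\right) 20 = 7 \cdot 20 = 140$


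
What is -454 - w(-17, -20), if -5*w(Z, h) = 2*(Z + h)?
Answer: -2344/5 ≈ -468.80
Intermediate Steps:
w(Z, h) = -2*Z/5 - 2*h/5 (w(Z, h) = -2*(Z + h)/5 = -(2*Z + 2*h)/5 = -2*Z/5 - 2*h/5)
-454 - w(-17, -20) = -454 - (-2/5*(-17) - 2/5*(-20)) = -454 - (34/5 + 8) = -454 - 1*74/5 = -454 - 74/5 = -2344/5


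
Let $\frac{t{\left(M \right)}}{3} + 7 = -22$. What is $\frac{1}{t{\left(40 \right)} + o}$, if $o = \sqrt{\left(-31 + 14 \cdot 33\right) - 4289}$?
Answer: $- \frac{29}{3809} - \frac{i \sqrt{3858}}{11427} \approx -0.0076135 - 0.0054356 i$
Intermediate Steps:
$t{\left(M \right)} = -87$ ($t{\left(M \right)} = -21 + 3 \left(-22\right) = -21 - 66 = -87$)
$o = i \sqrt{3858}$ ($o = \sqrt{\left(-31 + 462\right) - 4289} = \sqrt{431 - 4289} = \sqrt{-3858} = i \sqrt{3858} \approx 62.113 i$)
$\frac{1}{t{\left(40 \right)} + o} = \frac{1}{-87 + i \sqrt{3858}}$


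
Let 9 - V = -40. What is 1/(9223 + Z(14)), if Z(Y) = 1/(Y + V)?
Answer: 63/581050 ≈ 0.00010842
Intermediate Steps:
V = 49 (V = 9 - 1*(-40) = 9 + 40 = 49)
Z(Y) = 1/(49 + Y) (Z(Y) = 1/(Y + 49) = 1/(49 + Y))
1/(9223 + Z(14)) = 1/(9223 + 1/(49 + 14)) = 1/(9223 + 1/63) = 1/(581050/63) = 63/581050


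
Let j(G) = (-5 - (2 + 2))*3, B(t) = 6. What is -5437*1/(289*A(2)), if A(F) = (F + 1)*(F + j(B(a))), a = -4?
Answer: 5437/21675 ≈ 0.25084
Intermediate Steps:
j(G) = -27 (j(G) = (-5 - 1*4)*3 = (-5 - 4)*3 = -9*3 = -27)
A(F) = (1 + F)*(-27 + F) (A(F) = (F + 1)*(F - 27) = (1 + F)*(-27 + F))
-5437*1/(289*A(2)) = -5437*1/(289*(-27 + 2² - 26*2)) = -5437*1/(289*(-27 + 4 - 52)) = -5437/(289*(-75)) = -5437/(-21675) = -5437*(-1/21675) = 5437/21675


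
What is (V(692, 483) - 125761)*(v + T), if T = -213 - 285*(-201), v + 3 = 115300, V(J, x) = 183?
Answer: -21645754282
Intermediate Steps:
v = 115297 (v = -3 + 115300 = 115297)
T = 57072 (T = -213 + 57285 = 57072)
(V(692, 483) - 125761)*(v + T) = (183 - 125761)*(115297 + 57072) = -125578*172369 = -21645754282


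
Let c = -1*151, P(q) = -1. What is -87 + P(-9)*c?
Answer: 64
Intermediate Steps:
c = -151
-87 + P(-9)*c = -87 - 1*(-151) = -87 + 151 = 64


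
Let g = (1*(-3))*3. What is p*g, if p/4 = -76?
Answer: 2736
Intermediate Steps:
p = -304 (p = 4*(-76) = -304)
g = -9 (g = -3*3 = -9)
p*g = -304*(-9) = 2736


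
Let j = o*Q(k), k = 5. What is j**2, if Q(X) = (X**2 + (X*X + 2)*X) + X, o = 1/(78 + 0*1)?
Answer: 3025/676 ≈ 4.4749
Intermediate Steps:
o = 1/78 (o = 1/(78 + 0) = 1/78 ≈ 0.012821)
Q(X) = X + X**2 + X*(2 + X**2) (Q(X) = (X**2 + (X**2 + 2)*X) + X = (X**2 + (2 + X**2)*X) + X = (X**2 + X*(2 + X**2)) + X = X + X**2 + X*(2 + X**2))
j = 55/26 (j = (5*(3 + 5 + 5**2))/78 = (5*(3 + 5 + 25))/78 = (5*33)/78 = (1/78)*165 = 55/26 ≈ 2.1154)
j**2 = (55/26)**2 = 3025/676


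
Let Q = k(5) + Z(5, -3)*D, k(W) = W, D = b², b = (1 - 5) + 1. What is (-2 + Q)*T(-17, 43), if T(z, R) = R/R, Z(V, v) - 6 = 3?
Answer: 84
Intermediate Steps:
b = -3 (b = -4 + 1 = -3)
Z(V, v) = 9 (Z(V, v) = 6 + 3 = 9)
D = 9 (D = (-3)² = 9)
T(z, R) = 1
Q = 86 (Q = 5 + 9*9 = 5 + 81 = 86)
(-2 + Q)*T(-17, 43) = (-2 + 86)*1 = 84*1 = 84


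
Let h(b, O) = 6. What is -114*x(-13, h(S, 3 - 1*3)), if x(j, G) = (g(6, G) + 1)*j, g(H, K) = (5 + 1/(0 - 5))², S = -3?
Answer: 890682/25 ≈ 35627.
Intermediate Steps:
g(H, K) = 576/25 (g(H, K) = (5 + 1/(-5))² = (5 - ⅕)² = (24/5)² = 576/25)
x(j, G) = 601*j/25 (x(j, G) = (576/25 + 1)*j = 601*j/25)
-114*x(-13, h(S, 3 - 1*3)) = -68514*(-13)/25 = -114*(-7813/25) = 890682/25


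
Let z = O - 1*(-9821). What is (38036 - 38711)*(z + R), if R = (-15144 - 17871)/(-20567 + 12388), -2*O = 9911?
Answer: -53767718325/16358 ≈ -3.2869e+6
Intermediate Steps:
O = -9911/2 (O = -½*9911 = -9911/2 ≈ -4955.5)
z = 9731/2 (z = -9911/2 - 1*(-9821) = -9911/2 + 9821 = 9731/2 ≈ 4865.5)
R = 33015/8179 (R = -33015/(-8179) = -33015*(-1/8179) = 33015/8179 ≈ 4.0366)
(38036 - 38711)*(z + R) = (38036 - 38711)*(9731/2 + 33015/8179) = -675*79655879/16358 = -53767718325/16358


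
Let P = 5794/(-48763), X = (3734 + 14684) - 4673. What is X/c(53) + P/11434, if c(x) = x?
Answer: 3831804432354/14775237763 ≈ 259.34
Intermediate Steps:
X = 13745 (X = 18418 - 4673 = 13745)
P = -5794/48763 (P = 5794*(-1/48763) = -5794/48763 ≈ -0.11882)
X/c(53) + P/11434 = 13745/53 - 5794/48763/11434 = 13745*(1/53) - 5794/48763*1/11434 = 13745/53 - 2897/278778071 = 3831804432354/14775237763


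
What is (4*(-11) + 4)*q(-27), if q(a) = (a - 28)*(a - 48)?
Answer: -165000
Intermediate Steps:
q(a) = (-48 + a)*(-28 + a) (q(a) = (-28 + a)*(-48 + a) = (-48 + a)*(-28 + a))
(4*(-11) + 4)*q(-27) = (4*(-11) + 4)*(1344 + (-27)² - 76*(-27)) = (-44 + 4)*(1344 + 729 + 2052) = -40*4125 = -165000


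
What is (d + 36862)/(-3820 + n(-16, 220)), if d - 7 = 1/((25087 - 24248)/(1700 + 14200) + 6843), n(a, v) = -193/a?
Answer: -64184233028656/6629134147653 ≈ -9.6821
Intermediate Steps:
d = 761647673/108804539 (d = 7 + 1/((25087 - 24248)/(1700 + 14200) + 6843) = 7 + 1/(839/15900 + 6843) = 7 + 1/(108804539/15900) = 7 + 15900/108804539 = 761647673/108804539 ≈ 7.0001)
(d + 36862)/(-3820 + n(-16, 220)) = (761647673/108804539 + 36862)/(-3820 - 193/(-16)) = 4011514564291/(108804539*(-3820 - 193*(-1/16))) = 4011514564291/(108804539*(-3820 + 193/16)) = 4011514564291/(108804539*(-60927/16)) = (4011514564291/108804539)*(-16/60927) = -64184233028656/6629134147653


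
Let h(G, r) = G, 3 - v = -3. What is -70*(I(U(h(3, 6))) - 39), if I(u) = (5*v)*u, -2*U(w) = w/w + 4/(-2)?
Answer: 1680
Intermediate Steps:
v = 6 (v = 3 - 1*(-3) = 3 + 3 = 6)
U(w) = ½ (U(w) = -(w/w + 4/(-2))/2 = -(1 + 4*(-½))/2 = -(1 - 2)/2 = -½*(-1) = ½)
I(u) = 30*u (I(u) = (5*6)*u = 30*u)
-70*(I(U(h(3, 6))) - 39) = -70*(30*(½) - 39) = -70*(15 - 39) = -70*(-24) = 1680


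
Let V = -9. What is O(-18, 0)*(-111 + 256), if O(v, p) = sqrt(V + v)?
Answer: 435*I*sqrt(3) ≈ 753.44*I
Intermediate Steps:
O(v, p) = sqrt(-9 + v)
O(-18, 0)*(-111 + 256) = sqrt(-9 - 18)*(-111 + 256) = sqrt(-27)*145 = (3*I*sqrt(3))*145 = 435*I*sqrt(3)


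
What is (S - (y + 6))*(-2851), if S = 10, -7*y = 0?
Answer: -11404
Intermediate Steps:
y = 0 (y = -⅐*0 = 0)
(S - (y + 6))*(-2851) = (10 - (0 + 6))*(-2851) = (10 - 1*6)*(-2851) = (10 - 6)*(-2851) = 4*(-2851) = -11404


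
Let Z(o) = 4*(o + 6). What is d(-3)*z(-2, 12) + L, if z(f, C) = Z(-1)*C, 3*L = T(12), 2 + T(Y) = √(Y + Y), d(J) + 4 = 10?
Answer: 4318/3 + 2*√6/3 ≈ 1441.0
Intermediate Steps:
d(J) = 6 (d(J) = -4 + 10 = 6)
Z(o) = 24 + 4*o (Z(o) = 4*(6 + o) = 24 + 4*o)
T(Y) = -2 + √2*√Y (T(Y) = -2 + √(Y + Y) = -2 + √(2*Y) = -2 + √2*√Y)
L = -⅔ + 2*√6/3 (L = (-2 + √2*√12)/3 = (-2 + √2*(2*√3))/3 = (-2 + 2*√6)/3 = -⅔ + 2*√6/3 ≈ 0.96633)
z(f, C) = 20*C (z(f, C) = (24 + 4*(-1))*C = (24 - 4)*C = 20*C)
d(-3)*z(-2, 12) + L = 6*(20*12) + (-⅔ + 2*√6/3) = 6*240 + (-⅔ + 2*√6/3) = 1440 + (-⅔ + 2*√6/3) = 4318/3 + 2*√6/3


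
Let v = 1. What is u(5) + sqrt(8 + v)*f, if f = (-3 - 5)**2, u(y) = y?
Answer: 197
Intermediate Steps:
f = 64 (f = (-8)**2 = 64)
u(5) + sqrt(8 + v)*f = 5 + sqrt(8 + 1)*64 = 5 + sqrt(9)*64 = 5 + 3*64 = 5 + 192 = 197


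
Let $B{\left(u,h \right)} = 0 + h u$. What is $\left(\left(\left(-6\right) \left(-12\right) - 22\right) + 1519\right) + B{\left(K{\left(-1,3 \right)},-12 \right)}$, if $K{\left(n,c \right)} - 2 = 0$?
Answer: $1545$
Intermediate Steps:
$K{\left(n,c \right)} = 2$ ($K{\left(n,c \right)} = 2 + 0 = 2$)
$B{\left(u,h \right)} = h u$
$\left(\left(\left(-6\right) \left(-12\right) - 22\right) + 1519\right) + B{\left(K{\left(-1,3 \right)},-12 \right)} = \left(\left(\left(-6\right) \left(-12\right) - 22\right) + 1519\right) - 24 = \left(\left(72 - 22\right) + 1519\right) - 24 = \left(50 + 1519\right) - 24 = 1569 - 24 = 1545$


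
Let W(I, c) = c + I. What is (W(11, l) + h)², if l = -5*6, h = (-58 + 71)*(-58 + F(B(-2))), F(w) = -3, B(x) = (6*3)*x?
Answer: 659344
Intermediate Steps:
B(x) = 18*x
h = -793 (h = (-58 + 71)*(-58 - 3) = 13*(-61) = -793)
l = -30
W(I, c) = I + c
(W(11, l) + h)² = ((11 - 30) - 793)² = (-19 - 793)² = (-812)² = 659344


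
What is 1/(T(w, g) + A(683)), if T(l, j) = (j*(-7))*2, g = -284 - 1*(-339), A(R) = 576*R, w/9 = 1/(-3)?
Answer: 1/392638 ≈ 2.5469e-6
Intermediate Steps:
w = -3 (w = 9/(-3) = 9*(-⅓) = -3)
g = 55 (g = -284 + 339 = 55)
T(l, j) = -14*j (T(l, j) = -7*j*2 = -14*j)
1/(T(w, g) + A(683)) = 1/(-14*55 + 576*683) = 1/(-770 + 393408) = 1/392638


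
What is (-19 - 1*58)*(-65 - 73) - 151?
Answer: 10475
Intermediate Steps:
(-19 - 1*58)*(-65 - 73) - 151 = (-19 - 58)*(-138) - 151 = -77*(-138) - 151 = 10626 - 151 = 10475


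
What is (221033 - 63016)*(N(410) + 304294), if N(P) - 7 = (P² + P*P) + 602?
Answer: 101305172751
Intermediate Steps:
N(P) = 609 + 2*P² (N(P) = 7 + ((P² + P*P) + 602) = 7 + ((P² + P²) + 602) = 7 + (2*P² + 602) = 7 + (602 + 2*P²) = 609 + 2*P²)
(221033 - 63016)*(N(410) + 304294) = (221033 - 63016)*((609 + 2*410²) + 304294) = 158017*((609 + 2*168100) + 304294) = 158017*((609 + 336200) + 304294) = 158017*(336809 + 304294) = 158017*641103 = 101305172751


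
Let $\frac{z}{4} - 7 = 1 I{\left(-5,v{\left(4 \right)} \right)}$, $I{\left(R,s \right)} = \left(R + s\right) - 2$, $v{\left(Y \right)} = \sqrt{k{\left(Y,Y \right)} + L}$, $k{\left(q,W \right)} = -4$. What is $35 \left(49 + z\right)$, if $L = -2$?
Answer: $1715 + 140 i \sqrt{6} \approx 1715.0 + 342.93 i$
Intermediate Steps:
$v{\left(Y \right)} = i \sqrt{6}$ ($v{\left(Y \right)} = \sqrt{-4 - 2} = \sqrt{-6} = i \sqrt{6}$)
$I{\left(R,s \right)} = -2 + R + s$
$z = 4 i \sqrt{6}$ ($z = 28 + 4 \cdot 1 \left(-2 - 5 + i \sqrt{6}\right) = 28 + 4 \cdot 1 \left(-7 + i \sqrt{6}\right) = 28 + 4 \left(-7 + i \sqrt{6}\right) = 28 - \left(28 - 4 i \sqrt{6}\right) = 4 i \sqrt{6} \approx 9.798 i$)
$35 \left(49 + z\right) = 35 \left(49 + 4 i \sqrt{6}\right) = 1715 + 140 i \sqrt{6}$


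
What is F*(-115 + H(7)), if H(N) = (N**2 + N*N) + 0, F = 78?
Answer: -1326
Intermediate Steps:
H(N) = 2*N**2 (H(N) = (N**2 + N**2) + 0 = 2*N**2 + 0 = 2*N**2)
F*(-115 + H(7)) = 78*(-115 + 2*7**2) = 78*(-115 + 2*49) = 78*(-115 + 98) = 78*(-17) = -1326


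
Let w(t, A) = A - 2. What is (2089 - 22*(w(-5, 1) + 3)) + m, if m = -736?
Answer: 1309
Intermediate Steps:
w(t, A) = -2 + A
(2089 - 22*(w(-5, 1) + 3)) + m = (2089 - 22*((-2 + 1) + 3)) - 736 = (2089 - 22*(-1 + 3)) - 736 = (2089 - 22*2) - 736 = (2089 - 44) - 736 = 2045 - 736 = 1309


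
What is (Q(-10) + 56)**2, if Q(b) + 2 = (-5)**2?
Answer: 6241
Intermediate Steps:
Q(b) = 23 (Q(b) = -2 + (-5)**2 = -2 + 25 = 23)
(Q(-10) + 56)**2 = (23 + 56)**2 = 79**2 = 6241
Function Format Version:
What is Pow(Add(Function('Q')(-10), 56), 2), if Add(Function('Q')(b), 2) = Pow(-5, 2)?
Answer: 6241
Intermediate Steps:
Function('Q')(b) = 23 (Function('Q')(b) = Add(-2, Pow(-5, 2)) = Add(-2, 25) = 23)
Pow(Add(Function('Q')(-10), 56), 2) = Pow(Add(23, 56), 2) = Pow(79, 2) = 6241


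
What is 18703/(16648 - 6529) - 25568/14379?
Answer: 1134205/16166789 ≈ 0.070156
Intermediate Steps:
18703/(16648 - 6529) - 25568/14379 = 18703/10119 - 25568*1/14379 = 18703*(1/10119) - 25568/14379 = 18703/10119 - 25568/14379 = 1134205/16166789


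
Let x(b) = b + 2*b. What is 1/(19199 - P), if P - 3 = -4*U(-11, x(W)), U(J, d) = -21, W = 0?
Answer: 1/19112 ≈ 5.2323e-5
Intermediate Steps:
x(b) = 3*b
P = 87 (P = 3 - 4*(-21) = 3 + 84 = 87)
1/(19199 - P) = 1/(19199 - 1*87) = 1/(19199 - 87) = 1/19112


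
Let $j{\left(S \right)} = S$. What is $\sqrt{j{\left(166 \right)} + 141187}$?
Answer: $\sqrt{141353} \approx 375.97$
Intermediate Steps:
$\sqrt{j{\left(166 \right)} + 141187} = \sqrt{166 + 141187} = \sqrt{141353}$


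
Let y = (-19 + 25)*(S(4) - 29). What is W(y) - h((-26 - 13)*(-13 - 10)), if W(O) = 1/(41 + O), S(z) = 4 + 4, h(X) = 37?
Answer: -3146/85 ≈ -37.012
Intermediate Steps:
S(z) = 8
y = -126 (y = (-19 + 25)*(8 - 29) = 6*(-21) = -126)
W(y) - h((-26 - 13)*(-13 - 10)) = 1/(41 - 126) - 1*37 = 1/(-85) - 37 = -1/85 - 37 = -3146/85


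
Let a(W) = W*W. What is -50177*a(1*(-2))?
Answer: -200708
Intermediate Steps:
a(W) = W²
-50177*a(1*(-2)) = -50177*(1*(-2))² = -50177*(-2)² = -50177*4 = -200708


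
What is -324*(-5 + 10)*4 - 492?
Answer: -6972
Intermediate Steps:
-324*(-5 + 10)*4 - 492 = -1620*4 - 492 = -324*20 - 492 = -6480 - 492 = -6972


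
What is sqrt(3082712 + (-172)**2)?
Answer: 2*sqrt(778074) ≈ 1764.2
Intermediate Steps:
sqrt(3082712 + (-172)**2) = sqrt(3082712 + 29584) = sqrt(3112296) = 2*sqrt(778074)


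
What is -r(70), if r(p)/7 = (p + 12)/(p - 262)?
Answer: 287/96 ≈ 2.9896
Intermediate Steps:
r(p) = 7*(12 + p)/(-262 + p) (r(p) = 7*((p + 12)/(p - 262)) = 7*((12 + p)/(-262 + p)) = 7*(12 + p)/(-262 + p))
-r(70) = -7*(12 + 70)/(-262 + 70) = -7*82/(-192) = -7*(-1)*82/192 = -1*(-287/96) = 287/96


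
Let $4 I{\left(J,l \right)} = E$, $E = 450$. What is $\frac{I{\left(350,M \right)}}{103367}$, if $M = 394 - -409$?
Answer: $\frac{225}{206734} \approx 0.0010884$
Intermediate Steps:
$M = 803$ ($M = 394 + 409 = 803$)
$I{\left(J,l \right)} = \frac{225}{2}$ ($I{\left(J,l \right)} = \frac{1}{4} \cdot 450 = \frac{225}{2}$)
$\frac{I{\left(350,M \right)}}{103367} = \frac{225}{2 \cdot 103367} = \frac{225}{2} \cdot \frac{1}{103367} = \frac{225}{206734}$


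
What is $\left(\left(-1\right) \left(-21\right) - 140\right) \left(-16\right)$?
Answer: $1904$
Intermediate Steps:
$\left(\left(-1\right) \left(-21\right) - 140\right) \left(-16\right) = \left(21 - 140\right) \left(-16\right) = \left(-119\right) \left(-16\right) = 1904$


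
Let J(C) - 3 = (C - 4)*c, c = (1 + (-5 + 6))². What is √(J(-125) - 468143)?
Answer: 4*I*√29291 ≈ 684.58*I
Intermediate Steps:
c = 4 (c = (1 + 1)² = 2² = 4)
J(C) = -13 + 4*C (J(C) = 3 + (C - 4)*4 = 3 + (-4 + C)*4 = 3 + (-16 + 4*C) = -13 + 4*C)
√(J(-125) - 468143) = √((-13 + 4*(-125)) - 468143) = √((-13 - 500) - 468143) = √(-513 - 468143) = √(-468656) = 4*I*√29291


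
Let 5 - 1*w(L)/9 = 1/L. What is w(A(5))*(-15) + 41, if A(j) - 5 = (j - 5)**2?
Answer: -607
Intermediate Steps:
A(j) = 5 + (-5 + j)**2 (A(j) = 5 + (j - 5)**2 = 5 + (-5 + j)**2)
w(L) = 45 - 9/L
w(A(5))*(-15) + 41 = (45 - 9/(5 + (-5 + 5)**2))*(-15) + 41 = (45 - 9/(5 + 0**2))*(-15) + 41 = (45 - 9/(5 + 0))*(-15) + 41 = (45 - 9/5)*(-15) + 41 = (216/5)*(-15) + 41 = -648 + 41 = -607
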